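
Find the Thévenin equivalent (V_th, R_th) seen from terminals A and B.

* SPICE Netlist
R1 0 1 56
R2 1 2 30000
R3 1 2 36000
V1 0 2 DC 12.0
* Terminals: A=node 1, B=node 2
Step 1 — V_th is the open-circuit voltage V_A - V_B (nothing connected across the terminals).
Nodal analysis, taking node 2 as the 0 V reference.
Source V1 fixes V_0 = 12 V.
KCL at each unknown node (sum of currents leaving = 0; resistances in Ω):
  Node 1: (V_1 - 12)/56 + (V_1 - 0)/30000 + (V_1 - 0)/36000 = 0
Collecting terms: 0.01792 × V_1 = 0.2143  =>  V_1 = 11.96 V
V_th = V_1 - V_2 = 11.96 - 0 = 11.96 V
Step 2 — R_th: zero the source — replace V1 by a short circuit (node 2 merges into node 0) — and find the resistance seen between A (node 1) and B (node 0).
Reduce the network between node 1 (A) and node 0 (B) by series/parallel combination:
  Rp1 = R1 ‖ R2 ‖ R3 (parallel, all between nodes 0 and 1) = 1/(1/56 + 1/30000 + 1/36000) = 55.81 Ω
R_th = 55.81 Ω

Final answer: V_th = 11.96 V, R_th = 55.81 Ω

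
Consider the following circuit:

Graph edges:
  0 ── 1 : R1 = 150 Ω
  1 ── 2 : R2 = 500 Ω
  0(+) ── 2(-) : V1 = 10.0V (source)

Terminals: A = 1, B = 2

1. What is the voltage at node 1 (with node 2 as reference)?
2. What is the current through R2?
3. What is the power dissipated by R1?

Nodal analysis, taking node 2 as the 0 V reference.
Source V1 fixes V_0 = 10 V.
KCL at each unknown node (sum of currents leaving = 0; resistances in Ω):
  Node 1: (V_1 - 10)/150 + (V_1 - 0)/500 = 0
Collecting terms: 0.008667 × V_1 = 0.06667  =>  V_1 = 7.692 V
Part 1:
  Read off the nodal solution: V_1 = 7.692 V
Part 2:
  I_R2 = (V_1 - V_2)/R2 = (7.692 - 0)/500 = 0.01538 A
  Magnitude: I_R2 = 0.01538 A
Part 3:
  I_R1 = (V_0 - V_1)/R1 = (10 - 7.692)/150 = 0.01538 A
  P_R1 = I_R1² × R1 = (0.01538)² × 150 = 0.0355 W

Final answers:
1. V_1 = 7.692 V
2. I_R2 = 0.01538 A
3. P_R1 = 0.0355 W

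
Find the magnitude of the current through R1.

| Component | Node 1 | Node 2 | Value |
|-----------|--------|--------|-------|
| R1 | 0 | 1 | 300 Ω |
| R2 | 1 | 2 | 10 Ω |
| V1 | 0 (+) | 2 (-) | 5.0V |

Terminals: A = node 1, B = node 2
Nodal analysis, taking node 2 as the 0 V reference.
Source V1 fixes V_0 = 5 V.
KCL at each unknown node (sum of currents leaving = 0; resistances in Ω):
  Node 1: (V_1 - 5)/300 + (V_1 - 0)/10 = 0
Collecting terms: 0.1033 × V_1 = 0.01667  =>  V_1 = 0.1613 V
I_R1 = (V_0 - V_1)/R1 = (5 - 0.1613)/300 = 0.01613 A
|I_R1| = 0.01613 A

Final answer: |I_R1| = 0.01613 A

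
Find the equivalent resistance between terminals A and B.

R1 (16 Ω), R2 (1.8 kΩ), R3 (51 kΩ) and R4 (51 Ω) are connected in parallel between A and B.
Reduce the network between node 0 (A) and node 1 (B) by series/parallel combination:
  Rp1 = R1 ‖ R2 ‖ R3 ‖ R4 (parallel, all between nodes 0 and 1) = 1/(1/16 + 1/1800 + 1/51000 + 1/51) = 12.09 Ω
R_eq = 12.09 Ω

Final answer: 12.09 Ω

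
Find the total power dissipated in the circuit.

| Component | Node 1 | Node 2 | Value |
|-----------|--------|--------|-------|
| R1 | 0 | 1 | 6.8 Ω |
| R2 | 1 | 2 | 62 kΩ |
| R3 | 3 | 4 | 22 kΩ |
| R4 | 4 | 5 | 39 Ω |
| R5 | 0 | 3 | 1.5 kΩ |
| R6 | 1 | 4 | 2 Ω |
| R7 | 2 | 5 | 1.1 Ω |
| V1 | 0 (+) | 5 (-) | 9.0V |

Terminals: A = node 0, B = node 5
Nodal analysis, taking node 5 as the 0 V reference.
Source V1 fixes V_0 = 9 V.
KCL at each unknown node (sum of currents leaving = 0; resistances in Ω):
  Node 1: (V_1 - 9)/6.8 + (V_1 - V_2)/62000 + (V_1 - V_4)/2 = 0
  Node 2: (V_2 - V_1)/62000 + (V_2 - 0)/1.1 = 0
  Node 3: (V_3 - V_4)/22000 + (V_3 - 9)/1500 = 0
  Node 4: (V_4 - V_3)/22000 + (V_4 - 0)/39 + (V_4 - V_1)/2 = 0
Collecting terms (coefficients in siemens):
  0.6471·V_1 - 0.00001613·V_2 - 0.5·V_4 = 1.324
  0.9091·V_2 - 0.00001613·V_1 = 0
  0.0007121·V_3 - 0.00004545·V_4 = 0.006
  0.5257·V_4 - 0.5·V_1 - 0.00004545·V_3 = 0
Solving these 4 simultaneous equations (Gaussian elimination) gives:
  V_1 = 7.719 V, V_2 = 0.000137 V, V_3 = 8.894 V, V_4 = 7.343 V
Power in each resistor, P = (ΔV)²/R:
  P_R1 = (9 - 7.719)²/6.8 = 0.2412 W
  P_R2 = (7.719 - 0.000137)²/62000 = 0.0009611 W
  P_R3 = (8.894 - 7.343)²/22000 = 0.0001094 W
  P_R4 = (7.343 - 0)²/39 = 1.383 W
  P_R5 = (9 - 8.894)²/1500 = 0.000007458 W
  P_R6 = (7.719 - 7.343)²/2 = 0.07085 W
  P_R7 = (0.000137 - 0)²/1.1 = 0.00000001705 W
P_total = P_R1 + P_R2 + P_R3 + P_R4 + P_R5 + P_R6 + P_R7 = 1.696 W

Final answer: 1.696 W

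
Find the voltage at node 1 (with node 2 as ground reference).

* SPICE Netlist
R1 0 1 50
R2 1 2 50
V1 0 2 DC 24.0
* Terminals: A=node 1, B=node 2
Nodal analysis, taking node 2 as the 0 V reference.
Source V1 fixes V_0 = 24 V.
KCL at each unknown node (sum of currents leaving = 0; resistances in Ω):
  Node 1: (V_1 - 24)/50 + (V_1 - 0)/50 = 0
Collecting terms: 0.04 × V_1 = 0.48  =>  V_1 = 12 V
The requested potential is V_1 = 12 V.

Final answer: V_1 = 12 V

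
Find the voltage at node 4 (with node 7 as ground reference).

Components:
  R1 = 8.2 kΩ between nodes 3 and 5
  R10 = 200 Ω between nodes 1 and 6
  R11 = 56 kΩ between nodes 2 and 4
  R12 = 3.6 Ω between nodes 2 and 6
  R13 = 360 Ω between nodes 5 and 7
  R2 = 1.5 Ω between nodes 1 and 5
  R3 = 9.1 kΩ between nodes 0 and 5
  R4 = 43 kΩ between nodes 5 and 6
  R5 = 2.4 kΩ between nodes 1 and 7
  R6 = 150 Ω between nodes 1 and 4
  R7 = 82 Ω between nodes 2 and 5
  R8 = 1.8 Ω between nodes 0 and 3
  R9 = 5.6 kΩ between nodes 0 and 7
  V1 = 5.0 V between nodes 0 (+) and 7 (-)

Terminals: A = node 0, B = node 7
Nodal analysis, taking node 7 as the 0 V reference.
Source V1 fixes V_0 = 5 V.
KCL at each unknown node (sum of currents leaving = 0; resistances in Ω):
  Node 1: (V_1 - V_5)/1.5 + (V_1 - 0)/2400 + (V_1 - V_4)/150 + (V_1 - V_6)/200 = 0
  Node 2: (V_2 - V_5)/82 + (V_2 - V_4)/56000 + (V_2 - V_6)/3.6 = 0
  Node 3: (V_3 - V_5)/8200 + (V_3 - 5)/1.8 = 0
  Node 4: (V_4 - V_1)/150 + (V_4 - V_2)/56000 = 0
  Node 5: (V_5 - V_3)/8200 + (V_5 - V_1)/1.5 + (V_5 - 5)/9100 + (V_5 - V_6)/43000 + (V_5 - V_2)/82 + (V_5 - 0)/360 = 0
  Node 6: (V_6 - V_5)/43000 + (V_6 - V_1)/200 + (V_6 - V_2)/3.6 = 0
Collecting terms (coefficients in siemens):
  0.6787·V_1 - 0.006667·V_4 - 0.6667·V_5 - 0.005·V_6 = 0
  0.29·V_2 - 0.00001786·V_4 - 0.0122·V_5 - 0.2778·V_6 = 0
  0.5557·V_3 - 0.000122·V_5 = 2.778
  0.006685·V_4 - 0.006667·V_1 - 0.00001786·V_2 = 0
  0.6819·V_5 - 0.6667·V_1 - 0.0122·V_2 - 0.000122·V_3 - 0.00002326·V_6 = 0.0005495
  0.2828·V_6 - 0.005·V_1 - 0.2778·V_2 - 0.00002326·V_5 = 0
Solving these 6 simultaneous equations (Gaussian elimination) gives:
  V_1 = 0.3381 V, V_2 = 0.3383 V, V_3 = 4.999 V, V_4 = 0.3381 V
  V_5 = 0.3383 V, V_6 = 0.3383 V
The requested potential is V_4 = 0.3381 V.

Final answer: V_4 = 0.3381 V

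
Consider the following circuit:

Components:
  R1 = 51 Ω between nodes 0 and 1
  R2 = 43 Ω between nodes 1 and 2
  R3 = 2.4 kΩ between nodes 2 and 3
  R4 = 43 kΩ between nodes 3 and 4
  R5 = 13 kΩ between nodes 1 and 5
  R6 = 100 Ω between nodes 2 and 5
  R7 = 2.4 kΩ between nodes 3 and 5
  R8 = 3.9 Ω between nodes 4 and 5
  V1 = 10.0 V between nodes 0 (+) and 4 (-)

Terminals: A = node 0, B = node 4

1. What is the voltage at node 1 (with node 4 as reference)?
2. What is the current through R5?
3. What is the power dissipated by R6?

Nodal analysis, taking node 4 as the 0 V reference.
Source V1 fixes V_0 = 10 V.
KCL at each unknown node (sum of currents leaving = 0; resistances in Ω):
  Node 1: (V_1 - 10)/51 + (V_1 - V_2)/43 + (V_1 - V_5)/13000 = 0
  Node 2: (V_2 - V_1)/43 + (V_2 - V_3)/2400 + (V_2 - V_5)/100 = 0
  Node 3: (V_3 - V_2)/2400 + (V_3 - 0)/43000 + (V_3 - V_5)/2400 = 0
  Node 5: (V_5 - V_1)/13000 + (V_5 - V_2)/100 + (V_5 - V_3)/2400 + (V_5 - 0)/3.9 = 0
Collecting terms (coefficients in siemens):
  0.04294·V_1 - 0.02326·V_2 - 0.00007692·V_5 = 0.1961
  0.03367·V_2 - 0.02326·V_1 - 0.0004167·V_3 - 0.01·V_5 = 0
  0.0008566·V_3 - 0.0004167·V_2 - 0.0004167·V_5 = 0
  0.2669·V_5 - 0.00007692·V_1 - 0.01·V_2 - 0.0004167·V_3 = 0
Solving these 4 simultaneous equations (Gaussian elimination) gives:
  V_1 = 7.375 V, V_2 = 5.185 V, V_3 = 2.62 V, V_5 = 0.2005 V
Part 1:
  Read off the nodal solution: V_1 = 7.375 V
Part 2:
  I_R5 = (V_1 - V_5)/R5 = (7.375 - 0.2005)/13000 = 0.0005519 A
  Magnitude: I_R5 = 0.0005519 A
Part 3:
  I_R6 = (V_2 - V_5)/R6 = (5.185 - 0.2005)/100 = 0.04985 A
  P_R6 = I_R6² × R6 = (0.04985)² × 100 = 0.2485 W

Final answers:
1. V_1 = 7.375 V
2. I_R5 = 0.0005519 A
3. P_R6 = 0.2485 W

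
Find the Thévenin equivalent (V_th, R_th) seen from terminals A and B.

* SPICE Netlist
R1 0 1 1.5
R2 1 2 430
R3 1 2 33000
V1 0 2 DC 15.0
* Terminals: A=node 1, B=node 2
Step 1 — V_th is the open-circuit voltage V_A - V_B (nothing connected across the terminals).
Nodal analysis, taking node 2 as the 0 V reference.
Source V1 fixes V_0 = 15 V.
KCL at each unknown node (sum of currents leaving = 0; resistances in Ω):
  Node 1: (V_1 - 15)/1.5 + (V_1 - 0)/430 + (V_1 - 0)/33000 = 0
Collecting terms: 0.669 × V_1 = 10  =>  V_1 = 14.95 V
V_th = V_1 - V_2 = 14.95 - 0 = 14.95 V
Step 2 — R_th: zero the source — replace V1 by a short circuit (node 2 merges into node 0) — and find the resistance seen between A (node 1) and B (node 0).
Reduce the network between node 1 (A) and node 0 (B) by series/parallel combination:
  Rp1 = R1 ‖ R2 ‖ R3 (parallel, all between nodes 0 and 1) = 1/(1/1.5 + 1/430 + 1/33000) = 1.495 Ω
R_th = 1.495 Ω

Final answer: V_th = 14.95 V, R_th = 1.495 Ω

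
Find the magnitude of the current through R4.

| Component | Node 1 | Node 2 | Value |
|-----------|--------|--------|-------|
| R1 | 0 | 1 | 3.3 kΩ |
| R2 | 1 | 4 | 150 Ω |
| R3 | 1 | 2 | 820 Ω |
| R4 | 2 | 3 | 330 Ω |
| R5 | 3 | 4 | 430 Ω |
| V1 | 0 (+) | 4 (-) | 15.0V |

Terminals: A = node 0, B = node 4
Nodal analysis, taking node 4 as the 0 V reference.
Source V1 fixes V_0 = 15 V.
KCL at each unknown node (sum of currents leaving = 0; resistances in Ω):
  Node 1: (V_1 - 15)/3300 + (V_1 - 0)/150 + (V_1 - V_2)/820 = 0
  Node 2: (V_2 - V_1)/820 + (V_2 - V_3)/330 = 0
  Node 3: (V_3 - V_2)/330 + (V_3 - 0)/430 = 0
Collecting terms (coefficients in siemens):
  0.008189·V_1 - 0.00122·V_2 = 0.004545
  0.00425·V_2 - 0.00122·V_1 - 0.00303·V_3 = 0
  0.005356·V_3 - 0.00303·V_2 = 0
Solving these 3 simultaneous equations (Gaussian elimination) gives:
  V_1 = 0.5979 V, V_2 = 0.2876 V, V_3 = 0.1627 V
I_R4 = (V_2 - V_3)/R4 = (0.2876 - 0.1627)/330 = 0.0003784 A
|I_R4| = 0.0003784 A

Final answer: |I_R4| = 0.0003784 A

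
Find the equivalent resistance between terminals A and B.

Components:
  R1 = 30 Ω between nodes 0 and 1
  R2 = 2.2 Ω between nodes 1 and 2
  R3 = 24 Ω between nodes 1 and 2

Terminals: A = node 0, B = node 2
Reduce the network between node 0 (A) and node 2 (B) by series/parallel combination:
  Rp1 = R2 ‖ R3 (parallel, both between nodes 1 and 2) = 1/(1/2.2 + 1/24) = 2.015 Ω
  Rs1 = R1 + Rp1 (series, joined only at node 1) = 30 + 2.015 = 32.02 Ω
R_eq = 32.02 Ω

Final answer: 32.02 Ω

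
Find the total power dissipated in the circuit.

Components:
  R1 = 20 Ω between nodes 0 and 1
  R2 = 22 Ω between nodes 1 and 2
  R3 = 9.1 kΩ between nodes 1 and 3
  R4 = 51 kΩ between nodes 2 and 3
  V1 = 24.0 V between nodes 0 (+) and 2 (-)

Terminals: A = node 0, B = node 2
Nodal analysis, taking node 2 as the 0 V reference.
Source V1 fixes V_0 = 24 V.
KCL at each unknown node (sum of currents leaving = 0; resistances in Ω):
  Node 1: (V_1 - 24)/20 + (V_1 - 0)/22 + (V_1 - V_3)/9100 = 0
  Node 3: (V_3 - V_1)/9100 + (V_3 - 0)/51000 = 0
Collecting terms (coefficients in siemens):
  0.09556·V_1 - 0.0001099·V_3 = 1.2
  0.0001295·V_3 - 0.0001099·V_1 = 0
Determinant D = (0.09556)(0.0001295) - (-0.0001099)(-0.0001099) = 0.00001236
V_1 = [(1.2)(0.0001295) - (-0.0001099)(0)]/D = 12.57 V
V_3 = [(0.09556)(0) - (1.2)(-0.0001099)]/D = 10.67 V
Power in each resistor, P = (ΔV)²/R:
  P_R1 = (24 - 12.57)²/20 = 6.533 W
  P_R2 = (12.57 - 0)²/22 = 7.181 W
  P_R3 = (12.57 - 10.67)²/9100 = 0.000398 W
  P_R4 = (0 - 10.67)²/51000 = 0.002231 W
P_total = P_R1 + P_R2 + P_R3 + P_R4 = 13.72 W

Final answer: 13.72 W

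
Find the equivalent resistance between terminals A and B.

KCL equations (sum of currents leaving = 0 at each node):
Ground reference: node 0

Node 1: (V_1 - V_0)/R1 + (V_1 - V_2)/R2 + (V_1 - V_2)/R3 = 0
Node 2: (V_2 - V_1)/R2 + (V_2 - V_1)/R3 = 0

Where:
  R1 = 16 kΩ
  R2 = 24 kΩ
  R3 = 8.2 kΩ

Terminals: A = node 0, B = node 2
Reduce the network between node 0 (A) and node 2 (B) by series/parallel combination:
  Rp1 = R2 ‖ R3 (parallel, both between nodes 1 and 2) = 1/(1/24000 + 1/8200) = 6112 Ω
  Rs1 = R1 + Rp1 (series, joined only at node 1) = 16000 + 6112 = 22110 Ω
R_eq = 22.11 kΩ

Final answer: 22.11 kΩ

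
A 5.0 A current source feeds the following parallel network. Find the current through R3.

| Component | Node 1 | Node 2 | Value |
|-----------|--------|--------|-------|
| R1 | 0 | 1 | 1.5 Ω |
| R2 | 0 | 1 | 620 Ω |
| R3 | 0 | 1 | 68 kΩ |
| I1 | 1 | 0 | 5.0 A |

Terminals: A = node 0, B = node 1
All resistors sit directly between nodes 0 and 1, so they are in parallel and share one voltage V; the full source current 5 A splits among them.
1/R_par = 1/1.5 + 1/620 + 1/68000 = 0.6683 S  =>  R_par = 1.496 Ω
V = I × R_par = 5 × 1.496 = 7.482 V
I_R3 = V/R3 = 7.482/68000 = 0.00011 A

Final answer: 0.00011 A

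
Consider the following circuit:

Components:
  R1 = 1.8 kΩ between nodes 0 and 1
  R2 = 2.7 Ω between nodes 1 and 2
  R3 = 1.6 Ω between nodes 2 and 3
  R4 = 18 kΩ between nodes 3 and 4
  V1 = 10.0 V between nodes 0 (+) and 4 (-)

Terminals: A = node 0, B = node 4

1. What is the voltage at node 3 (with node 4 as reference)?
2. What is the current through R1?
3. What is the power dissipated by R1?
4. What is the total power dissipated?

Nodal analysis, taking node 4 as the 0 V reference.
Source V1 fixes V_0 = 10 V.
KCL at each unknown node (sum of currents leaving = 0; resistances in Ω):
  Node 1: (V_1 - 10)/1800 + (V_1 - V_2)/2.7 = 0
  Node 2: (V_2 - V_1)/2.7 + (V_2 - V_3)/1.6 = 0
  Node 3: (V_3 - V_2)/1.6 + (V_3 - 0)/18000 = 0
Collecting terms (coefficients in siemens):
  0.3709·V_1 - 0.3704·V_2 = 0.005556
  0.9954·V_2 - 0.3704·V_1 - 0.625·V_3 = 0
  0.6251·V_3 - 0.625·V_2 = 0
Solving these 3 simultaneous equations (Gaussian elimination) gives:
  V_1 = 9.091 V, V_2 = 9.09 V, V_3 = 9.089 V
Part 1:
  Read off the nodal solution: V_3 = 9.089 V
Part 2:
  I_R1 = (V_0 - V_1)/R1 = (10 - 9.091)/1800 = 0.0005049 A
  Magnitude: I_R1 = 0.0005049 A
Part 3:
  I_R1 = (V_0 - V_1)/R1 = (10 - 9.091)/1800 = 0.0005049 A
  P_R1 = I_R1² × R1 = (0.0005049)² × 1800 = 0.0004589 W
Part 4:
  Power in each resistor, P = (ΔV)²/R:
    P_R1 = (10 - 9.091)²/1800 = 0.0004589 W
    P_R2 = (9.091 - 9.09)²/2.7 = 0.0000006884 W
    P_R3 = (9.09 - 9.089)²/1.6 = 0.0000004079 W
    P_R4 = (9.089 - 0)²/18000 = 0.004589 W
  P_total = P_R1 + P_R2 + P_R3 + P_R4 = 0.005049 W

Final answers:
1. V_3 = 9.089 V
2. I_R1 = 0.0005049 A
3. P_R1 = 0.0004589 W
4. P_total = 0.005049 W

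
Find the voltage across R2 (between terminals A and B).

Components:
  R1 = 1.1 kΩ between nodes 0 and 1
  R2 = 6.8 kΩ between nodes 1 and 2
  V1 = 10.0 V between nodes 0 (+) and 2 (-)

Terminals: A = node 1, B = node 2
R1 and R2 are in series across V1 (node 0 → node 1 → node 2), and the output A–B is taken across R2, so this is a voltage divider.
Series current: I = V1/(R1 + R2) = 10/(1100 + 6800) = 10/7900 = 0.001266 A
V_R2 = I × R2 = V1 × R2/(R1 + R2) = 10 × 6800/7900 = 8.608 V

Final answer: 8.608 V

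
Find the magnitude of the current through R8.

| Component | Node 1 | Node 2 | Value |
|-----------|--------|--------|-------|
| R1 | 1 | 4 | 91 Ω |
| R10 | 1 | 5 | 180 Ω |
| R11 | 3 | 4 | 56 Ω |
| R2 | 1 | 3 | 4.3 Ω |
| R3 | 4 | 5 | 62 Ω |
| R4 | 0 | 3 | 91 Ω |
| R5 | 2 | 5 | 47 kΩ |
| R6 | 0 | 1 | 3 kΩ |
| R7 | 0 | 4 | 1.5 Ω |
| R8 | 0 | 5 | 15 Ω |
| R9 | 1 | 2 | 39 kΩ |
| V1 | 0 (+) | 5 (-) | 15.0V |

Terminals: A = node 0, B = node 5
Nodal analysis, taking node 5 as the 0 V reference.
Source V1 fixes V_0 = 15 V.
KCL at each unknown node (sum of currents leaving = 0; resistances in Ω):
  Node 1: (V_1 - V_4)/91 + (V_1 - V_3)/4.3 + (V_1 - 15)/3000 + (V_1 - V_2)/39000 + (V_1 - 0)/180 = 0
  Node 2: (V_2 - 0)/47000 + (V_2 - V_1)/39000 = 0
  Node 3: (V_3 - V_1)/4.3 + (V_3 - 15)/91 + (V_3 - V_4)/56 = 0
  Node 4: (V_4 - V_1)/91 + (V_4 - 0)/62 + (V_4 - 15)/1.5 + (V_4 - V_3)/56 = 0
Collecting terms (coefficients in siemens):
  0.2495·V_1 - 0.00002564·V_2 - 0.2326·V_3 - 0.01099·V_4 = 0.005
  0.00004692·V_2 - 0.00002564·V_1 = 0
  0.2614·V_3 - 0.2326·V_1 - 0.01786·V_4 = 0.1648
  0.7116·V_4 - 0.01099·V_1 - 0.01786·V_3 = 10
Solving these 4 simultaneous equations (Gaussian elimination) gives:
  V_1 = 12.77 V, V_2 = 6.978 V, V_3 = 12.99 V, V_4 = 14.58 V
I_R8 = (V_0 - V_5)/R8 = (15 - 0)/15 = 1 A
|I_R8| = 1 A

Final answer: |I_R8| = 1 A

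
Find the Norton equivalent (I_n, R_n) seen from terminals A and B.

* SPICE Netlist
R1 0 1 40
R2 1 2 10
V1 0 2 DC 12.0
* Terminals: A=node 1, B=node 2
Find the Thévenin equivalent first; then I_n = V_th/R_th and R_n = R_th.
Step 1 — V_th is the open-circuit voltage V_A - V_B (nothing connected across the terminals).
Nodal analysis, taking node 2 as the 0 V reference.
Source V1 fixes V_0 = 12 V.
KCL at each unknown node (sum of currents leaving = 0; resistances in Ω):
  Node 1: (V_1 - 12)/40 + (V_1 - 0)/10 = 0
Collecting terms: 0.125 × V_1 = 0.3  =>  V_1 = 2.4 V
V_th = V_1 - V_2 = 2.4 - 0 = 2.4 V
Step 2 — R_th: zero the source — replace V1 by a short circuit (node 2 merges into node 0) — and find the resistance seen between A (node 1) and B (node 0).
Reduce the network between node 1 (A) and node 0 (B) by series/parallel combination:
  Rp1 = R1 ‖ R2 (parallel, both between nodes 0 and 1) = 1/(1/40 + 1/10) = 8 Ω
R_th = 8 Ω
I_n = V_th/R_th = 2.4/8 = 0.3 A, and R_n = R_th = 8 Ω

Final answer: I_n = 0.3 A, R_n = 8 Ω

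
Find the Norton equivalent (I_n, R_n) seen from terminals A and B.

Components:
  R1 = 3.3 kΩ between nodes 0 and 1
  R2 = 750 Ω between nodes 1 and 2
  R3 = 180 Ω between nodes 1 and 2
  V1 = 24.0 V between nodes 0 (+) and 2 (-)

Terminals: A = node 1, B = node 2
Find the Thévenin equivalent first; then I_n = V_th/R_th and R_n = R_th.
Step 1 — V_th is the open-circuit voltage V_A - V_B (nothing connected across the terminals).
Nodal analysis, taking node 2 as the 0 V reference.
Source V1 fixes V_0 = 24 V.
KCL at each unknown node (sum of currents leaving = 0; resistances in Ω):
  Node 1: (V_1 - 24)/3300 + (V_1 - 0)/750 + (V_1 - 0)/180 = 0
Collecting terms: 0.007192 × V_1 = 0.007273  =>  V_1 = 1.011 V
V_th = V_1 - V_2 = 1.011 - 0 = 1.011 V
Step 2 — R_th: zero the source — replace V1 by a short circuit (node 2 merges into node 0) — and find the resistance seen between A (node 1) and B (node 0).
Reduce the network between node 1 (A) and node 0 (B) by series/parallel combination:
  Rp1 = R1 ‖ R2 ‖ R3 (parallel, all between nodes 0 and 1) = 1/(1/3300 + 1/750 + 1/180) = 139 Ω
R_th = 139 Ω
I_n = V_th/R_th = 1.011/139 = 0.007273 A, and R_n = R_th = 139 Ω

Final answer: I_n = 0.007273 A, R_n = 139 Ω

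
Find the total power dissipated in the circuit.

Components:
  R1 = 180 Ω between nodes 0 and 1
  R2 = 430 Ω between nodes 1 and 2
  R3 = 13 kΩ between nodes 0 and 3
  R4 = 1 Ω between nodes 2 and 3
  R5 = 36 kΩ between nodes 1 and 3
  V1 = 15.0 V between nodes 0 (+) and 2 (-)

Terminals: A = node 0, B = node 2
Nodal analysis, taking node 2 as the 0 V reference.
Source V1 fixes V_0 = 15 V.
KCL at each unknown node (sum of currents leaving = 0; resistances in Ω):
  Node 1: (V_1 - 15)/180 + (V_1 - 0)/430 + (V_1 - V_3)/36000 = 0
  Node 3: (V_3 - 15)/13000 + (V_3 - 0)/1 + (V_3 - V_1)/36000 = 0
Collecting terms (coefficients in siemens):
  0.007909·V_1 - 0.00002778·V_3 = 0.08333
  1·V_3 - 0.00002778·V_1 = 0.001154
Determinant D = (0.007909)(1) - (-0.00002778)(-0.00002778) = 0.00791
V_1 = [(0.08333)(1) - (-0.00002778)(0.001154)]/D = 10.54 V
V_3 = [(0.007909)(0.001154) - (0.08333)(-0.00002778)]/D = 0.001446 V
Power in each resistor, P = (ΔV)²/R:
  P_R1 = (15 - 10.54)²/180 = 0.1107 W
  P_R2 = (10.54 - 0)²/430 = 0.2582 W
  P_R3 = (15 - 0.001446)²/13000 = 0.0173 W
  P_R4 = (0 - 0.001446)²/1 = 0.000002092 W
  P_R5 = (10.54 - 0.001446)²/36000 = 0.003083 W
P_total = P_R1 + P_R2 + P_R3 + P_R4 + P_R5 = 0.3893 W

Final answer: 0.3893 W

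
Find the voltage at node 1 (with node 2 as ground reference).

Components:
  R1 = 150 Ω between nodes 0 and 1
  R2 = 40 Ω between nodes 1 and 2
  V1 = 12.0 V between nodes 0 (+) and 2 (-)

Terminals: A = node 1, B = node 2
Nodal analysis, taking node 2 as the 0 V reference.
Source V1 fixes V_0 = 12 V.
KCL at each unknown node (sum of currents leaving = 0; resistances in Ω):
  Node 1: (V_1 - 12)/150 + (V_1 - 0)/40 = 0
Collecting terms: 0.03167 × V_1 = 0.08  =>  V_1 = 2.526 V
The requested potential is V_1 = 2.526 V.

Final answer: V_1 = 2.526 V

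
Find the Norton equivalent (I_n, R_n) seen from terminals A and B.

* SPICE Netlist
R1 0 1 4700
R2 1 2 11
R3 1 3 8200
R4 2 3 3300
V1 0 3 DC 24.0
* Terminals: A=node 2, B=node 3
Find the Thévenin equivalent first; then I_n = V_th/R_th and R_n = R_th.
Step 1 — V_th is the open-circuit voltage V_A - V_B (nothing connected across the terminals).
Nodal analysis, taking node 3 as the 0 V reference.
Source V1 fixes V_0 = 24 V.
KCL at each unknown node (sum of currents leaving = 0; resistances in Ω):
  Node 1: (V_1 - 24)/4700 + (V_1 - V_2)/11 + (V_1 - 0)/8200 = 0
  Node 2: (V_2 - V_1)/11 + (V_2 - 0)/3300 = 0
Collecting terms (coefficients in siemens):
  0.09124·V_1 - 0.09091·V_2 = 0.005106
  0.09121·V_2 - 0.09091·V_1 = 0
Determinant D = (0.09124)(0.09121) - (-0.09091)(-0.09091) = 0.00005808
V_1 = [(0.005106)(0.09121) - (-0.09091)(0)]/D = 8.02 V
V_2 = [(0.09124)(0) - (0.005106)(-0.09091)]/D = 7.993 V
V_th = V_2 - V_3 = 7.993 - 0 = 7.993 V
Step 2 — R_th: zero the source — replace V1 by a short circuit (node 3 merges into node 0) — and find the resistance seen between A (node 2) and B (node 0).
Reduce the network between node 2 (A) and node 0 (B) by series/parallel combination:
  Rp1 = R1 ‖ R3 (parallel, both between nodes 0 and 1) = 1/(1/4700 + 1/8200) = 2988 Ω
  Rs1 = R2 + Rp1 (series, joined only at node 1) = 11 + 2988 = 2999 Ω
  Rp2 = R4 ‖ Rs1 (parallel, both between nodes 0 and 2) = 1/(1/3300 + 1/2999) = 1571 Ω
R_th = 1.571 kΩ
I_n = V_th/R_th = 7.993/1571 = 0.005088 A, and R_n = R_th = 1.571 kΩ

Final answer: I_n = 0.005088 A, R_n = 1.571 kΩ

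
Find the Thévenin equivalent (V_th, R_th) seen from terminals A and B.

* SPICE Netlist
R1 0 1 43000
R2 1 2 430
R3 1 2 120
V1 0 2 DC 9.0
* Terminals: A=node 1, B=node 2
Step 1 — V_th is the open-circuit voltage V_A - V_B (nothing connected across the terminals).
Nodal analysis, taking node 2 as the 0 V reference.
Source V1 fixes V_0 = 9 V.
KCL at each unknown node (sum of currents leaving = 0; resistances in Ω):
  Node 1: (V_1 - 9)/43000 + (V_1 - 0)/430 + (V_1 - 0)/120 = 0
Collecting terms: 0.01068 × V_1 = 0.0002093  =>  V_1 = 0.01959 V
V_th = V_1 - V_2 = 0.01959 - 0 = 0.01959 V
Step 2 — R_th: zero the source — replace V1 by a short circuit (node 2 merges into node 0) — and find the resistance seen between A (node 1) and B (node 0).
Reduce the network between node 1 (A) and node 0 (B) by series/parallel combination:
  Rp1 = R1 ‖ R2 ‖ R3 (parallel, all between nodes 0 and 1) = 1/(1/43000 + 1/430 + 1/120) = 93.61 Ω
R_th = 93.61 Ω

Final answer: V_th = 0.01959 V, R_th = 93.61 Ω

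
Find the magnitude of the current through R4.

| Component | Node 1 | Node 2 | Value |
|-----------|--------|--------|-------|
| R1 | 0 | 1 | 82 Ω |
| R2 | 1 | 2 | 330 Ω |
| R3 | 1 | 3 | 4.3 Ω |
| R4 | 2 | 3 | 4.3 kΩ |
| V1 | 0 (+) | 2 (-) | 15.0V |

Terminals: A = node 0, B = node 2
Nodal analysis, taking node 2 as the 0 V reference.
Source V1 fixes V_0 = 15 V.
KCL at each unknown node (sum of currents leaving = 0; resistances in Ω):
  Node 1: (V_1 - 15)/82 + (V_1 - 0)/330 + (V_1 - V_3)/4.3 = 0
  Node 3: (V_3 - V_1)/4.3 + (V_3 - 0)/4300 = 0
Collecting terms (coefficients in siemens):
  0.2478·V_1 - 0.2326·V_3 = 0.1829
  0.2328·V_3 - 0.2326·V_1 = 0
Determinant D = (0.2478)(0.2328) - (-0.2326)(-0.2326) = 0.003598
V_1 = [(0.1829)(0.2328) - (-0.2326)(0)]/D = 11.83 V
V_3 = [(0.2478)(0) - (0.1829)(-0.2326)]/D = 11.82 V
I_R4 = (V_2 - V_3)/R4 = (0 - 11.82)/4300 = -0.002749 A
|I_R4| = 0.002749 A

Final answer: |I_R4| = 0.002749 A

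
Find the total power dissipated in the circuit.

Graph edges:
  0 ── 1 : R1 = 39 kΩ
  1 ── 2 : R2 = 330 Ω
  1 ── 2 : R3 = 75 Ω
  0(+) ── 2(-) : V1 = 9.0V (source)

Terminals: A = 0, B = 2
Nodal analysis, taking node 2 as the 0 V reference.
Source V1 fixes V_0 = 9 V.
KCL at each unknown node (sum of currents leaving = 0; resistances in Ω):
  Node 1: (V_1 - 9)/39000 + (V_1 - 0)/330 + (V_1 - 0)/75 = 0
Collecting terms: 0.01639 × V_1 = 0.0002308  =>  V_1 = 0.01408 V
Power in each resistor, P = (ΔV)²/R:
  P_R1 = (9 - 0.01408)²/39000 = 0.00207 W
  P_R2 = (0.01408 - 0)²/330 = 0.0000006008 W
  P_R3 = (0.01408 - 0)²/75 = 0.000002643 W
P_total = P_R1 + P_R2 + P_R3 = 0.002074 W

Final answer: 0.002074 W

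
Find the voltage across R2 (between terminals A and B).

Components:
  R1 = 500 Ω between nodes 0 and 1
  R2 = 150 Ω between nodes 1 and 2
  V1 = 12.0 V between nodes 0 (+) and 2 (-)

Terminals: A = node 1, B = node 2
R1 and R2 are in series across V1 (node 0 → node 1 → node 2), and the output A–B is taken across R2, so this is a voltage divider.
Series current: I = V1/(R1 + R2) = 12/(500 + 150) = 12/650 = 0.01846 A
V_R2 = I × R2 = V1 × R2/(R1 + R2) = 12 × 150/650 = 2.769 V

Final answer: 2.769 V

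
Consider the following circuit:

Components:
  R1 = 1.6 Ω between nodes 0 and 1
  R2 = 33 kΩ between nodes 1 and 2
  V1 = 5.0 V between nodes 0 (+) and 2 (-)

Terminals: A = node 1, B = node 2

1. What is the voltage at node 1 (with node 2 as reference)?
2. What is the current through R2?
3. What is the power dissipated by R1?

Nodal analysis, taking node 2 as the 0 V reference.
Source V1 fixes V_0 = 5 V.
KCL at each unknown node (sum of currents leaving = 0; resistances in Ω):
  Node 1: (V_1 - 5)/1.6 + (V_1 - 0)/33000 = 0
Collecting terms: 0.625 × V_1 = 3.125  =>  V_1 = 5 V
Part 1:
  Read off the nodal solution: V_1 = 5 V
Part 2:
  I_R2 = (V_1 - V_2)/R2 = (5 - 0)/33000 = 0.0001515 A
  Magnitude: I_R2 = 0.0001515 A
Part 3:
  I_R1 = (V_0 - V_1)/R1 = (5 - 5)/1.6 = 0.0001515 A
  P_R1 = I_R1² × R1 = (0.0001515)² × 1.6 = 0.00000003673 W

Final answers:
1. V_1 = 5 V
2. I_R2 = 0.0001515 A
3. P_R1 = 3.673e-08 W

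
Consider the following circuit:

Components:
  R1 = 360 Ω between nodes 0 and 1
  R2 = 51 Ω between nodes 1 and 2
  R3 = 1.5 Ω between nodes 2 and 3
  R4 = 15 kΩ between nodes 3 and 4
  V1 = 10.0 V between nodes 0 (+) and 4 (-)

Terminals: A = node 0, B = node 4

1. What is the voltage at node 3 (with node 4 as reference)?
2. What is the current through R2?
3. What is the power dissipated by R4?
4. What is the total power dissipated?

Nodal analysis, taking node 4 as the 0 V reference.
Source V1 fixes V_0 = 10 V.
KCL at each unknown node (sum of currents leaving = 0; resistances in Ω):
  Node 1: (V_1 - 10)/360 + (V_1 - V_2)/51 = 0
  Node 2: (V_2 - V_1)/51 + (V_2 - V_3)/1.5 = 0
  Node 3: (V_3 - V_2)/1.5 + (V_3 - 0)/15000 = 0
Collecting terms (coefficients in siemens):
  0.02239·V_1 - 0.01961·V_2 = 0.02778
  0.6863·V_2 - 0.01961·V_1 - 0.6667·V_3 = 0
  0.6667·V_3 - 0.6667·V_2 = 0
Solving these 3 simultaneous equations (Gaussian elimination) gives:
  V_1 = 9.766 V, V_2 = 9.733 V, V_3 = 9.732 V
Part 1:
  Read off the nodal solution: V_3 = 9.732 V
Part 2:
  I_R2 = (V_1 - V_2)/R2 = (9.766 - 9.733)/51 = 0.0006488 A
  Magnitude: I_R2 = 0.0006488 A
Part 3:
  I_R4 = (V_3 - V_4)/R4 = (9.732 - 0)/15000 = 0.0006488 A
  P_R4 = I_R4² × R4 = (0.0006488)² × 15000 = 0.006315 W
Part 4:
  Power in each resistor, P = (ΔV)²/R:
    P_R1 = (10 - 9.766)²/360 = 0.0001516 W
    P_R2 = (9.766 - 9.733)²/51 = 0.00002147 W
    P_R3 = (9.733 - 9.732)²/1.5 = 0.0000006315 W
    P_R4 = (9.732 - 0)²/15000 = 0.006315 W
  P_total = P_R1 + P_R2 + P_R3 + P_R4 = 0.006488 W

Final answers:
1. V_3 = 9.732 V
2. I_R2 = 0.0006488 A
3. P_R4 = 0.006315 W
4. P_total = 0.006488 W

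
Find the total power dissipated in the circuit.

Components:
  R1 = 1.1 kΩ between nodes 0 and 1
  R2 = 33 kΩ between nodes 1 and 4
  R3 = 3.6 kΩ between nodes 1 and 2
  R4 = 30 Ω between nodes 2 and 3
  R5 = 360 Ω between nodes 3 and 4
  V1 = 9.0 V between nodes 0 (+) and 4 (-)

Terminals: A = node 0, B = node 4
Nodal analysis, taking node 4 as the 0 V reference.
Source V1 fixes V_0 = 9 V.
KCL at each unknown node (sum of currents leaving = 0; resistances in Ω):
  Node 1: (V_1 - 9)/1100 + (V_1 - 0)/33000 + (V_1 - V_2)/3600 = 0
  Node 2: (V_2 - V_1)/3600 + (V_2 - V_3)/30 = 0
  Node 3: (V_3 - V_2)/30 + (V_3 - 0)/360 = 0
Collecting terms (coefficients in siemens):
  0.001217·V_1 - 0.0002778·V_2 = 0.008182
  0.03361·V_2 - 0.0002778·V_1 - 0.03333·V_3 = 0
  0.03611·V_3 - 0.03333·V_2 = 0
Solving these 3 simultaneous equations (Gaussian elimination) gives:
  V_1 = 6.875 V, V_2 = 0.672 V, V_3 = 0.6203 V
Power in each resistor, P = (ΔV)²/R:
  P_R1 = (9 - 6.875)²/1100 = 0.004104 W
  P_R2 = (6.875 - 0)²/33000 = 0.001432 W
  P_R3 = (6.875 - 0.672)²/3600 = 0.01069 W
  P_R4 = (0.672 - 0.6203)²/30 = 0.00008908 W
  P_R5 = (0.6203 - 0)²/360 = 0.001069 W
P_total = P_R1 + P_R2 + P_R3 + P_R4 + P_R5 = 0.01738 W

Final answer: 0.01738 W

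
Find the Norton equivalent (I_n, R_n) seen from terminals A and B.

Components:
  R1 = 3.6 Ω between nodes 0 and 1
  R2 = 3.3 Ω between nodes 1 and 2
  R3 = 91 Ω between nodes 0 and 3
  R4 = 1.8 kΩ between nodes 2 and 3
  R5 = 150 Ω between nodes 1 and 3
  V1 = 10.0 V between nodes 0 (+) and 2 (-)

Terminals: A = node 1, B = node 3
Find the Thévenin equivalent first; then I_n = V_th/R_th and R_n = R_th.
Step 1 — V_th is the open-circuit voltage V_A - V_B (nothing connected across the terminals).
Nodal analysis, taking node 2 as the 0 V reference.
Source V1 fixes V_0 = 10 V.
KCL at each unknown node (sum of currents leaving = 0; resistances in Ω):
  Node 1: (V_1 - 10)/3.6 + (V_1 - 0)/3.3 + (V_1 - V_3)/150 = 0
  Node 3: (V_3 - 10)/91 + (V_3 - 0)/1800 + (V_3 - V_1)/150 = 0
Collecting terms (coefficients in siemens):
  0.5875·V_1 - 0.006667·V_3 = 2.778
  0.01821·V_3 - 0.006667·V_1 = 0.1099
Determinant D = (0.5875)(0.01821) - (-0.006667)(-0.006667) = 0.01065
V_1 = [(2.778)(0.01821) - (-0.006667)(0.1099)]/D = 4.817 V
V_3 = [(0.5875)(0.1099) - (2.778)(-0.006667)]/D = 7.798 V
V_th = V_1 - V_3 = 4.817 - 7.798 = -2.981 V
Step 2 — R_th: zero the source — replace V1 by a short circuit (node 2 merges into node 0) — and find the resistance seen between A (node 1) and B (node 3).
Reduce the network between node 1 (A) and node 3 (B) by series/parallel combination:
  Rp1 = R1 ‖ R2 (parallel, both between nodes 0 and 1) = 1/(1/3.6 + 1/3.3) = 1.722 Ω
  Rp2 = R3 ‖ R4 (parallel, both between nodes 0 and 3) = 1/(1/91 + 1/1800) = 86.62 Ω
  Rs1 = Rp1 + Rp2 (series, joined only at node 0) = 1.722 + 86.62 = 88.34 Ω
  Rp3 = R5 ‖ Rs1 (parallel, both between nodes 1 and 3) = 1/(1/150 + 1/88.34) = 55.6 Ω
R_th = 55.6 Ω
I_n = V_th/R_th = -2.981/55.6 = -0.05361 A, and R_n = R_th = 55.6 Ω

Final answer: I_n = -0.05361 A, R_n = 55.6 Ω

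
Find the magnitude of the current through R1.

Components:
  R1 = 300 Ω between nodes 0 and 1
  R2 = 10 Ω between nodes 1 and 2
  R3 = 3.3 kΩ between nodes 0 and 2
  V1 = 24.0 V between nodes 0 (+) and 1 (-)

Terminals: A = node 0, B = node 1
Nodal analysis, taking node 1 as the 0 V reference.
Source V1 fixes V_0 = 24 V.
KCL at each unknown node (sum of currents leaving = 0; resistances in Ω):
  Node 2: (V_2 - 0)/10 + (V_2 - 24)/3300 = 0
Collecting terms: 0.1003 × V_2 = 0.007273  =>  V_2 = 0.07251 V
I_R1 = (V_0 - V_1)/R1 = (24 - 0)/300 = 0.08 A
|I_R1| = 0.08 A

Final answer: |I_R1| = 0.08 A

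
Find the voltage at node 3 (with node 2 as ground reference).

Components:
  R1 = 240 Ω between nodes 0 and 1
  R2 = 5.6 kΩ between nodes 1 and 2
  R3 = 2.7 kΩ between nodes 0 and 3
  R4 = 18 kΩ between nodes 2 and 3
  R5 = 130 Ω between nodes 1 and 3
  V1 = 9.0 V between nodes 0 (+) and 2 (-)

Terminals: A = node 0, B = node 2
Nodal analysis, taking node 2 as the 0 V reference.
Source V1 fixes V_0 = 9 V.
KCL at each unknown node (sum of currents leaving = 0; resistances in Ω):
  Node 1: (V_1 - 9)/240 + (V_1 - 0)/5600 + (V_1 - V_3)/130 = 0
  Node 3: (V_3 - 9)/2700 + (V_3 - 0)/18000 + (V_3 - V_1)/130 = 0
Collecting terms (coefficients in siemens):
  0.01204·V_1 - 0.007692·V_3 = 0.0375
  0.008118·V_3 - 0.007692·V_1 = 0.003333
Determinant D = (0.01204)(0.008118) - (-0.007692)(-0.007692) = 0.00003855
V_1 = [(0.0375)(0.008118) - (-0.007692)(0.003333)]/D = 8.562 V
V_3 = [(0.01204)(0.003333) - (0.0375)(-0.007692)]/D = 8.523 V
The requested potential is V_3 = 8.523 V.

Final answer: V_3 = 8.523 V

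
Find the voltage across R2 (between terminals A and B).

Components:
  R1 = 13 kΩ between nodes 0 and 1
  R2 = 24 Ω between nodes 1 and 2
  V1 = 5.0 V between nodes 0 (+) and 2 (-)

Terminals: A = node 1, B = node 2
R1 and R2 are in series across V1 (node 0 → node 1 → node 2), and the output A–B is taken across R2, so this is a voltage divider.
Series current: I = V1/(R1 + R2) = 5/(13000 + 24) = 5/13020 = 0.0003839 A
V_R2 = I × R2 = V1 × R2/(R1 + R2) = 5 × 24/13020 = 0.009214 V

Final answer: 0.009214 V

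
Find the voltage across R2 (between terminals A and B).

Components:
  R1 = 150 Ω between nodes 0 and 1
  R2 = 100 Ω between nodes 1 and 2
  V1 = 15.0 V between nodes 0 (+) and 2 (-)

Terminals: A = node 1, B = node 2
R1 and R2 are in series across V1 (node 0 → node 1 → node 2), and the output A–B is taken across R2, so this is a voltage divider.
Series current: I = V1/(R1 + R2) = 15/(150 + 100) = 15/250 = 0.06 A
V_R2 = I × R2 = V1 × R2/(R1 + R2) = 15 × 100/250 = 6 V

Final answer: 6 V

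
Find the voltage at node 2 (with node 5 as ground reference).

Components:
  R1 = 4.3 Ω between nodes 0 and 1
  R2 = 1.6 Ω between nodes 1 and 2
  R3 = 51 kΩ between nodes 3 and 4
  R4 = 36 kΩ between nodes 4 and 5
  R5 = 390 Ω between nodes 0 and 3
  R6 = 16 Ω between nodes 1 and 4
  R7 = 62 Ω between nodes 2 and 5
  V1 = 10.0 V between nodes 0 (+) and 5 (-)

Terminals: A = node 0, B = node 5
Nodal analysis, taking node 5 as the 0 V reference.
Source V1 fixes V_0 = 10 V.
KCL at each unknown node (sum of currents leaving = 0; resistances in Ω):
  Node 1: (V_1 - 10)/4.3 + (V_1 - V_2)/1.6 + (V_1 - V_4)/16 = 0
  Node 2: (V_2 - V_1)/1.6 + (V_2 - 0)/62 = 0
  Node 3: (V_3 - V_4)/51000 + (V_3 - 10)/390 = 0
  Node 4: (V_4 - V_3)/51000 + (V_4 - 0)/36000 + (V_4 - V_1)/16 = 0
Collecting terms (coefficients in siemens):
  0.9201·V_1 - 0.625·V_2 - 0.0625·V_4 = 2.326
  0.6411·V_2 - 0.625·V_1 = 0
  0.002584·V_3 - 0.00001961·V_4 = 0.02564
  0.06255·V_4 - 0.0625·V_1 - 0.00001961·V_3 = 0
Solving these 4 simultaneous equations (Gaussian elimination) gives:
  V_1 = 9.366 V, V_2 = 9.13 V, V_3 = 9.995 V, V_4 = 9.362 V
The requested potential is V_2 = 9.13 V.

Final answer: V_2 = 9.13 V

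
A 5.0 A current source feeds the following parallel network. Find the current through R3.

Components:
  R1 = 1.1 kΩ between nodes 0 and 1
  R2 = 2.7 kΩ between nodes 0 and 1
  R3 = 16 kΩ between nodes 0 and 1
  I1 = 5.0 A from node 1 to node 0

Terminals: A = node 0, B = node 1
All resistors sit directly between nodes 0 and 1, so they are in parallel and share one voltage V; the full source current 5 A splits among them.
1/R_par = 1/1100 + 1/2700 + 1/16000 = 0.001342 S  =>  R_par = 745.2 Ω
V = I × R_par = 5 × 745.2 = 3726 V
I_R3 = V/R3 = 3726/16000 = 0.2329 A

Final answer: 0.2329 A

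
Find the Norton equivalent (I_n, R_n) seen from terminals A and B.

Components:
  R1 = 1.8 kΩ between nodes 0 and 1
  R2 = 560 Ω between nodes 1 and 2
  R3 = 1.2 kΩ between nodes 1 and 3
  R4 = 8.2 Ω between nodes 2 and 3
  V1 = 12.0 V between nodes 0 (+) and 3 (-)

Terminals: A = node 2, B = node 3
Find the Thévenin equivalent first; then I_n = V_th/R_th and R_n = R_th.
Step 1 — V_th is the open-circuit voltage V_A - V_B (nothing connected across the terminals).
Nodal analysis, taking node 3 as the 0 V reference.
Source V1 fixes V_0 = 12 V.
KCL at each unknown node (sum of currents leaving = 0; resistances in Ω):
  Node 1: (V_1 - 12)/1800 + (V_1 - V_2)/560 + (V_1 - 0)/1200 = 0
  Node 2: (V_2 - V_1)/560 + (V_2 - 0)/8.2 = 0
Collecting terms (coefficients in siemens):
  0.003175·V_1 - 0.001786·V_2 = 0.006667
  0.1237·V_2 - 0.001786·V_1 = 0
Determinant D = (0.003175)(0.1237) - (-0.001786)(-0.001786) = 0.0003896
V_1 = [(0.006667)(0.1237) - (-0.001786)(0)]/D = 2.117 V
V_2 = [(0.003175)(0) - (0.006667)(-0.001786)]/D = 0.03055 V
V_th = V_2 - V_3 = 0.03055 - 0 = 0.03055 V
Step 2 — R_th: zero the source — replace V1 by a short circuit (node 3 merges into node 0) — and find the resistance seen between A (node 2) and B (node 0).
Reduce the network between node 2 (A) and node 0 (B) by series/parallel combination:
  Rp1 = R1 ‖ R3 (parallel, both between nodes 0 and 1) = 1/(1/1800 + 1/1200) = 720 Ω
  Rs1 = R2 + Rp1 (series, joined only at node 1) = 560 + 720 = 1280 Ω
  Rp2 = R4 ‖ Rs1 (parallel, both between nodes 0 and 2) = 1/(1/8.2 + 1/1280) = 8.148 Ω
R_th = 8.148 Ω
I_n = V_th/R_th = 0.03055/8.148 = 0.00375 A, and R_n = R_th = 8.148 Ω

Final answer: I_n = 0.00375 A, R_n = 8.148 Ω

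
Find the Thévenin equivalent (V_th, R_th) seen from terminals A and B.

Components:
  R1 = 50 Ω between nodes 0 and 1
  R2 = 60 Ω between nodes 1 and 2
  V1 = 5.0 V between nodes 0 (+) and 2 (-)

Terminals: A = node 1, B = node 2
Step 1 — V_th is the open-circuit voltage V_A - V_B (nothing connected across the terminals).
Nodal analysis, taking node 2 as the 0 V reference.
Source V1 fixes V_0 = 5 V.
KCL at each unknown node (sum of currents leaving = 0; resistances in Ω):
  Node 1: (V_1 - 5)/50 + (V_1 - 0)/60 = 0
Collecting terms: 0.03667 × V_1 = 0.1  =>  V_1 = 2.727 V
V_th = V_1 - V_2 = 2.727 - 0 = 2.727 V
Step 2 — R_th: zero the source — replace V1 by a short circuit (node 2 merges into node 0) — and find the resistance seen between A (node 1) and B (node 0).
Reduce the network between node 1 (A) and node 0 (B) by series/parallel combination:
  Rp1 = R1 ‖ R2 (parallel, both between nodes 0 and 1) = 1/(1/50 + 1/60) = 27.27 Ω
R_th = 27.27 Ω

Final answer: V_th = 2.727 V, R_th = 27.27 Ω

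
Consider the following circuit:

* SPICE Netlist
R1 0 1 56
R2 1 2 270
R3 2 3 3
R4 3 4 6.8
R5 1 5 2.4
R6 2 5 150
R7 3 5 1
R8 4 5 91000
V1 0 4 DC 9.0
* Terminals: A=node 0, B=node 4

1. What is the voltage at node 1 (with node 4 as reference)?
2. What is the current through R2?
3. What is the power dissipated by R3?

Nodal analysis, taking node 4 as the 0 V reference.
Source V1 fixes V_0 = 9 V.
KCL at each unknown node (sum of currents leaving = 0; resistances in Ω):
  Node 1: (V_1 - 9)/56 + (V_1 - V_2)/270 + (V_1 - V_5)/2.4 = 0
  Node 2: (V_2 - V_1)/270 + (V_2 - V_3)/3 + (V_2 - V_5)/150 = 0
  Node 3: (V_3 - V_2)/3 + (V_3 - 0)/6.8 + (V_3 - V_5)/1 = 0
  Node 5: (V_5 - V_1)/2.4 + (V_5 - V_2)/150 + (V_5 - V_3)/1 + (V_5 - 0)/91000 = 0
Collecting terms (coefficients in siemens):
  0.4382·V_1 - 0.003704·V_2 - 0.4167·V_5 = 0.1607
  0.3437·V_2 - 0.003704·V_1 - 0.3333·V_3 - 0.006667·V_5 = 0
  1.48·V_3 - 0.3333·V_2 - 1·V_5 = 0
  1.423·V_5 - 0.4167·V_1 - 0.006667·V_2 - 1·V_3 = 0
Solving these 4 simultaneous equations (Gaussian elimination) gives:
  V_1 = 1.381 V, V_2 = 0.9326 V, V_3 = 0.9251 V, V_5 = 1.059 V
Part 1:
  Read off the nodal solution: V_1 = 1.381 V
Part 2:
  I_R2 = (V_1 - V_2)/R2 = (1.381 - 0.9326)/270 = 0.001661 A
  Magnitude: I_R2 = 0.001661 A
Part 3:
  I_R3 = (V_2 - V_3)/R3 = (0.9326 - 0.9251)/3 = 0.002502 A
  P_R3 = I_R3² × R3 = (0.002502)² × 3 = 0.00001877 W

Final answers:
1. V_1 = 1.381 V
2. I_R2 = 0.001661 A
3. P_R3 = 1.877e-05 W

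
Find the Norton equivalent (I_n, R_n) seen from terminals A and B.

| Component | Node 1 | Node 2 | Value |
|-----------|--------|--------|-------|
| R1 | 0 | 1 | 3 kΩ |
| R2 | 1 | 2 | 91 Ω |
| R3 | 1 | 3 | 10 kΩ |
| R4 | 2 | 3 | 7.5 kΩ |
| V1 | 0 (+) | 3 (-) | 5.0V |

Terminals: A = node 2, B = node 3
Find the Thévenin equivalent first; then I_n = V_th/R_th and R_n = R_th.
Step 1 — V_th is the open-circuit voltage V_A - V_B (nothing connected across the terminals).
Nodal analysis, taking node 3 as the 0 V reference.
Source V1 fixes V_0 = 5 V.
KCL at each unknown node (sum of currents leaving = 0; resistances in Ω):
  Node 1: (V_1 - 5)/3000 + (V_1 - V_2)/91 + (V_1 - 0)/10000 = 0
  Node 2: (V_2 - V_1)/91 + (V_2 - 0)/7500 = 0
Collecting terms (coefficients in siemens):
  0.01142·V_1 - 0.01099·V_2 = 0.001667
  0.01112·V_2 - 0.01099·V_1 = 0
Determinant D = (0.01142)(0.01112) - (-0.01099)(-0.01099) = 0.000006285
V_1 = [(0.001667)(0.01112) - (-0.01099)(0)]/D = 2.949 V
V_2 = [(0.01142)(0) - (0.001667)(-0.01099)]/D = 2.914 V
V_th = V_2 - V_3 = 2.914 - 0 = 2.914 V
Step 2 — R_th: zero the source — replace V1 by a short circuit (node 3 merges into node 0) — and find the resistance seen between A (node 2) and B (node 0).
Reduce the network between node 2 (A) and node 0 (B) by series/parallel combination:
  Rp1 = R1 ‖ R3 (parallel, both between nodes 0 and 1) = 1/(1/3000 + 1/10000) = 2308 Ω
  Rs1 = R2 + Rp1 (series, joined only at node 1) = 91 + 2308 = 2399 Ω
  Rp2 = R4 ‖ Rs1 (parallel, both between nodes 0 and 2) = 1/(1/7500 + 1/2399) = 1817 Ω
R_th = 1.817 kΩ
I_n = V_th/R_th = 2.914/1817 = 0.001603 A, and R_n = R_th = 1.817 kΩ

Final answer: I_n = 0.001603 A, R_n = 1.817 kΩ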